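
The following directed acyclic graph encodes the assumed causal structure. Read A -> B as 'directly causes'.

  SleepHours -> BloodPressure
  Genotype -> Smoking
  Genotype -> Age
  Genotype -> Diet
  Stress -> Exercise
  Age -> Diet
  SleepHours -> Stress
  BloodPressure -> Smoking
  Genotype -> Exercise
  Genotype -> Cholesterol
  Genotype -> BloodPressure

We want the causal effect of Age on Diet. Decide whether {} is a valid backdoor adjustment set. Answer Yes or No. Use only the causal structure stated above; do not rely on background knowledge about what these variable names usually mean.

Backdoor paths from Age to Diet (paths whose first edge points into Age):
  P1: Age <- Genotype -> Diet
Condition 1 (no descendant of Age in the set): holds — descendants of Age are {Diet}; none are in {}.
Condition 2 (every backdoor path blocked by {}):
  P1: open — no interior node is in the conditioning set.
{} does not satisfy the backdoor criterion.

No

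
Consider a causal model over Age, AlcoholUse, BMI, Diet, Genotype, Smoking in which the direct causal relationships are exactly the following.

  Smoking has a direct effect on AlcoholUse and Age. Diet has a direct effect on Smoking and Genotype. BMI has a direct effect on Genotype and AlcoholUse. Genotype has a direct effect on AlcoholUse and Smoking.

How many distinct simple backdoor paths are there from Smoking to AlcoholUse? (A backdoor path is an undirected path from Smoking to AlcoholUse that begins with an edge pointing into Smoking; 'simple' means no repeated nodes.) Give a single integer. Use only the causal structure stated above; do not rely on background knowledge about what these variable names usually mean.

4

A backdoor path from Smoking to AlcoholUse is any simple undirected path whose first edge points into Smoking (i.e. leaves Smoking via a parent).
Parents of Smoking: {Diet, Genotype}.
Enumerating:
  P1: Smoking <- Diet -> Genotype <- BMI -> AlcoholUse
  P2: Smoking <- Diet -> Genotype -> AlcoholUse
  P3: Smoking <- Genotype <- BMI -> AlcoholUse
  P4: Smoking <- Genotype -> AlcoholUse
That exhausts the simple backdoor paths. Count: 4.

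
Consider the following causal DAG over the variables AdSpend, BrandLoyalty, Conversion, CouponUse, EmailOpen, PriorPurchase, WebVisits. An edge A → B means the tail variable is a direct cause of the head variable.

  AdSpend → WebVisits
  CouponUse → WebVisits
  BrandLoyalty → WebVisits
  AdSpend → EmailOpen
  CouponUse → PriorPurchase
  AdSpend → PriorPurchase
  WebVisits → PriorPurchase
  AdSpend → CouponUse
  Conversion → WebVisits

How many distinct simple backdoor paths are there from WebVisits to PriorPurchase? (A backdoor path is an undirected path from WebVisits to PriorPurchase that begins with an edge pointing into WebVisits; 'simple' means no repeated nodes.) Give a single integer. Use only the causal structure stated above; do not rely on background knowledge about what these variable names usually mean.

4

A backdoor path from WebVisits to PriorPurchase is any simple undirected path whose first edge points into WebVisits (i.e. leaves WebVisits via a parent).
Parents of WebVisits: {AdSpend, BrandLoyalty, Conversion, CouponUse}.
Enumerating:
  P1: WebVisits <- AdSpend -> CouponUse -> PriorPurchase
  P2: WebVisits <- AdSpend -> PriorPurchase
  P3: WebVisits <- CouponUse <- AdSpend -> PriorPurchase
  P4: WebVisits <- CouponUse -> PriorPurchase
That exhausts the simple backdoor paths. Count: 4.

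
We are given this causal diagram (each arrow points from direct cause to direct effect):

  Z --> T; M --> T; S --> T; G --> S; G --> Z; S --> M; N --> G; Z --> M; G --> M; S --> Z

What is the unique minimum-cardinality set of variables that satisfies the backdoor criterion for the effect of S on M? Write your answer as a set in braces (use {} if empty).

{G}

Variables eligible for adjustment (non-descendants of S, excluding S and M): {G, N}.
Backdoor paths from S to M:
  P1: S <- G -> Z -> M
  P2: S <- G -> Z -> T <- M
  P3: S <- G -> M
The empty set is not sufficient: P1 (S <- G -> Z -> M) has no collider blocking it and no conditioned non-collider, so it is open.
Try {G}:
  P1: blocked at fork node G ∈ conditioning set.
  P2: blocked at fork node G ∈ conditioning set.
  P3: blocked at fork node G ∈ conditioning set.
{G} contains no descendant of S and blocks every backdoor path.
No other singleton works — e.g. {N} leaves P1 open — so {G} is the unique smallest valid adjustment set.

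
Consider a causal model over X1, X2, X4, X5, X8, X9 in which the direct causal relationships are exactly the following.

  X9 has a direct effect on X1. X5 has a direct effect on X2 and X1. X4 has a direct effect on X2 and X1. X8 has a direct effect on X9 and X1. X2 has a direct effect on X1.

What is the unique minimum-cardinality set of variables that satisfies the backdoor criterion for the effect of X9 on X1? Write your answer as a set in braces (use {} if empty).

{X8}

Variables eligible for adjustment (non-descendants of X9, excluding X9 and X1): {X2, X4, X5, X8}.
Backdoor paths from X9 to X1:
  P1: X9 <- X8 -> X1
The empty set is not sufficient: P1 (X9 <- X8 -> X1) has no collider blocking it and no conditioned non-collider, so it is open.
Try {X8}:
  P1: blocked at fork node X8 ∈ conditioning set.
{X8} contains no descendant of X9 and blocks every backdoor path.
No other singleton works — e.g. {X4} leaves P1 open — so {X8} is the unique smallest valid adjustment set.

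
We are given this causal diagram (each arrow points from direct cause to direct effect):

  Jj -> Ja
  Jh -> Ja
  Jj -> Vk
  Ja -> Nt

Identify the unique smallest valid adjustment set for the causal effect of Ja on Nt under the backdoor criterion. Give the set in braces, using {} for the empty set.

Variables eligible for adjustment (non-descendants of Ja, excluding Ja and Nt): {Jh, Jj, Vk}.
Backdoor paths from Ja to Nt:
  (none)
With no backdoor paths the empty set already satisfies the criterion, and it is trivially minimal.

{}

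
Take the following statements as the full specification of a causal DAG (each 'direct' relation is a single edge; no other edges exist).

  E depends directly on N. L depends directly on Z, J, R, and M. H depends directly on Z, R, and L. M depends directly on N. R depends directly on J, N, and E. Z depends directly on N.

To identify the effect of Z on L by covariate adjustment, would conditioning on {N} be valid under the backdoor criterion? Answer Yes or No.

Yes

Backdoor paths from Z to L (paths whose first edge points into Z):
  P1: Z <- N -> E -> R <- J -> L
  P2: Z <- N -> E -> R -> L
  P3: Z <- N -> E -> R -> H <- L
  P4: Z <- N -> R <- J -> L
  P5: Z <- N -> R -> L
  P6: Z <- N -> R -> H <- L
  P7: Z <- N -> M -> L
Condition 1 (no descendant of Z in the set): holds — descendants of Z are {H, L}; none are in {N}.
Condition 2 (every backdoor path blocked by {N}):
  P1: blocked at fork node N ∈ conditioning set.
  P2: blocked at fork node N ∈ conditioning set.
  P3: blocked at fork node N ∈ conditioning set.
  P4: blocked at fork node N ∈ conditioning set.
  P5: blocked at fork node N ∈ conditioning set.
  P6: blocked at fork node N ∈ conditioning set.
  P7: blocked at fork node N ∈ conditioning set.
{N} satisfies the backdoor criterion.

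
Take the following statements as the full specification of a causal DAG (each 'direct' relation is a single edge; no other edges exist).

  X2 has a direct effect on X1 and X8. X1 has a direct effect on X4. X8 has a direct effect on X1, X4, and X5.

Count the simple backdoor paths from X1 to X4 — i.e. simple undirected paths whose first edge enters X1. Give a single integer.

2

A backdoor path from X1 to X4 is any simple undirected path whose first edge points into X1 (i.e. leaves X1 via a parent).
Parents of X1: {X2, X8}.
Enumerating:
  P1: X1 <- X2 -> X8 -> X4
  P2: X1 <- X8 -> X4
That exhausts the simple backdoor paths. Count: 2.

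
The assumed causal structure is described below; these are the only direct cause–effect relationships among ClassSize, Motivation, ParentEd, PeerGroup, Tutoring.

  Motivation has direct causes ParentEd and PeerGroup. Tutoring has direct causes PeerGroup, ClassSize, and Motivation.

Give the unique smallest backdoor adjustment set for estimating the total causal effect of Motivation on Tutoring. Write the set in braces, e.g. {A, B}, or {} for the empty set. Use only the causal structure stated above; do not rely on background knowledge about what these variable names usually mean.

Variables eligible for adjustment (non-descendants of Motivation, excluding Motivation and Tutoring): {ClassSize, ParentEd, PeerGroup}.
Backdoor paths from Motivation to Tutoring:
  P1: Motivation <- PeerGroup -> Tutoring
The empty set is not sufficient: P1 (Motivation <- PeerGroup -> Tutoring) has no collider blocking it and no conditioned non-collider, so it is open.
Try {PeerGroup}:
  P1: blocked at fork node PeerGroup ∈ conditioning set.
{PeerGroup} contains no descendant of Motivation and blocks every backdoor path.
No other singleton works — e.g. {ClassSize} leaves P1 open — so {PeerGroup} is the unique smallest valid adjustment set.

{PeerGroup}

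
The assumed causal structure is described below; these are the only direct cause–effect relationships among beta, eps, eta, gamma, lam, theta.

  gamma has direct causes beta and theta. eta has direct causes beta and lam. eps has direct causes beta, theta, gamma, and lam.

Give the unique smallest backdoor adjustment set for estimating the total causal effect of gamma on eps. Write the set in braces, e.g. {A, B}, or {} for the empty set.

Variables eligible for adjustment (non-descendants of gamma, excluding gamma and eps): {beta, eta, lam, theta}.
Backdoor paths from gamma to eps:
  P1: gamma <- beta -> eps
  P2: gamma <- beta -> eta <- lam -> eps
  P3: gamma <- theta -> eps
The empty set is not sufficient: P1 (gamma <- beta -> eps) has no collider blocking it and no conditioned non-collider, so it is open.
Try {beta, theta}:
  P1: blocked at fork node beta ∈ conditioning set.
  P2: blocked at fork node beta ∈ conditioning set.
  P3: blocked at fork node theta ∈ conditioning set.
{beta, theta} contains no descendant of gamma and blocks every backdoor path.
Every element of {beta, theta} is needed (dropping beta leaves P1 open; dropping theta leaves P3 open), so no proper subset is valid.
Among all size-2 subsets of the eligible variables, only {beta, theta} blocks every backdoor path, so it is the unique smallest valid adjustment set.

{beta, theta}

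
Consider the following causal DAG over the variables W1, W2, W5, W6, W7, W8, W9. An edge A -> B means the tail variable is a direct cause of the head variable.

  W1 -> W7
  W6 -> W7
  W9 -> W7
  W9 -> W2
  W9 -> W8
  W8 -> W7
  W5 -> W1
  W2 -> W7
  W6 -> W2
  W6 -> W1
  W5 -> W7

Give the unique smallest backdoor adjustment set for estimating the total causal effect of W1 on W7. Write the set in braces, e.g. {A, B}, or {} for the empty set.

Variables eligible for adjustment (non-descendants of W1, excluding W1 and W7): {W2, W5, W6, W8, W9}.
Backdoor paths from W1 to W7:
  P1: W1 <- W6 -> W2 <- W9 -> W8 -> W7
  P2: W1 <- W6 -> W2 <- W9 -> W7
  P3: W1 <- W6 -> W2 -> W7
  P4: W1 <- W6 -> W7
  P5: W1 <- W5 -> W7
The empty set is not sufficient: P3 (W1 <- W6 -> W2 -> W7) has no collider blocking it and no conditioned non-collider, so it is open.
Try {W5, W6}:
  P1: blocked at fork node W6 ∈ conditioning set.
  P2: blocked at fork node W6 ∈ conditioning set.
  P3: blocked at fork node W6 ∈ conditioning set.
  P4: blocked at fork node W6 ∈ conditioning set.
  P5: blocked at fork node W5 ∈ conditioning set.
{W5, W6} contains no descendant of W1 and blocks every backdoor path.
Every element of {W5, W6} is needed (dropping W5 leaves P5 open; dropping W6 leaves P3 open), so no proper subset is valid.
Among all size-2 subsets of the eligible variables, only {W5, W6} blocks every backdoor path, so it is the unique smallest valid adjustment set.

{W5, W6}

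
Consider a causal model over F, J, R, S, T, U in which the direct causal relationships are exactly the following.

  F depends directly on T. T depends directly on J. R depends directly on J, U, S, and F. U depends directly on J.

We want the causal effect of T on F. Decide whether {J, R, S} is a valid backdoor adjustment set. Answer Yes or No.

Backdoor paths from T to F (paths whose first edge points into T):
  P1: T <- J -> U -> R <- F
  P2: T <- J -> R <- F
Condition 1 (no descendant of T in the set): FAILS — R is a descendant of T.
Condition 2 (every backdoor path blocked by {J, R, S}):
  P1: blocked at fork node J ∈ conditioning set.
  P2: blocked at fork node J ∈ conditioning set.
{J, R, S} does not satisfy the backdoor criterion.

No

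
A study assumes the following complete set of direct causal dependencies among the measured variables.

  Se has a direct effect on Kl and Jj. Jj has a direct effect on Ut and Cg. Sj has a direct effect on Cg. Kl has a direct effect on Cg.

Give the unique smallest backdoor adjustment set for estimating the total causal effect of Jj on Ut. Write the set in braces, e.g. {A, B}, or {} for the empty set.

Variables eligible for adjustment (non-descendants of Jj, excluding Jj and Ut): {Kl, Se, Sj}.
Backdoor paths from Jj to Ut:
  (none)
With no backdoor paths the empty set already satisfies the criterion, and it is trivially minimal.

{}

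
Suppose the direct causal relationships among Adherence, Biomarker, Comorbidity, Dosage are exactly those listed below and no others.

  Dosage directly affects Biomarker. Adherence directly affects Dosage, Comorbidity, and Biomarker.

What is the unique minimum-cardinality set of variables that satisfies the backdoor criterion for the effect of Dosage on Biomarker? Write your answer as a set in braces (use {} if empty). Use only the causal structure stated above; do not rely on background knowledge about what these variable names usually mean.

Variables eligible for adjustment (non-descendants of Dosage, excluding Dosage and Biomarker): {Adherence, Comorbidity}.
Backdoor paths from Dosage to Biomarker:
  P1: Dosage <- Adherence -> Biomarker
The empty set is not sufficient: P1 (Dosage <- Adherence -> Biomarker) has no collider blocking it and no conditioned non-collider, so it is open.
Try {Adherence}:
  P1: blocked at fork node Adherence ∈ conditioning set.
{Adherence} contains no descendant of Dosage and blocks every backdoor path.
No other singleton works — e.g. {Comorbidity} leaves P1 open — so {Adherence} is the unique smallest valid adjustment set.

{Adherence}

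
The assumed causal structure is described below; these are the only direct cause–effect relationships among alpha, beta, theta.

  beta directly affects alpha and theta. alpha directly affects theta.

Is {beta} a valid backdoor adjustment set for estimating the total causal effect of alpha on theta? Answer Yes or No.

Backdoor paths from alpha to theta (paths whose first edge points into alpha):
  P1: alpha <- beta -> theta
Condition 1 (no descendant of alpha in the set): holds — descendants of alpha are {theta}; none are in {beta}.
Condition 2 (every backdoor path blocked by {beta}):
  P1: blocked at fork node beta ∈ conditioning set.
{beta} satisfies the backdoor criterion.

Yes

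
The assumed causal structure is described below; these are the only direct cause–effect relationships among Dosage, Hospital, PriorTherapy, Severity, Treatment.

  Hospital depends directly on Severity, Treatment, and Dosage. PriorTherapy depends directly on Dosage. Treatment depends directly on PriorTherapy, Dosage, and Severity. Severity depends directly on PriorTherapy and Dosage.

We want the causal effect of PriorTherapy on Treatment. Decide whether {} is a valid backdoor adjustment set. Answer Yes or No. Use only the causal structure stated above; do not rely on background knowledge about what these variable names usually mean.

Backdoor paths from PriorTherapy to Treatment (paths whose first edge points into PriorTherapy):
  P1: PriorTherapy <- Dosage -> Severity -> Treatment
  P2: PriorTherapy <- Dosage -> Severity -> Hospital <- Treatment
  P3: PriorTherapy <- Dosage -> Treatment
  P4: PriorTherapy <- Dosage -> Hospital <- Severity -> Treatment
  P5: PriorTherapy <- Dosage -> Hospital <- Treatment
Condition 1 (no descendant of PriorTherapy in the set): holds — descendants of PriorTherapy are {Hospital, Severity, Treatment}; none are in {}.
Condition 2 (every backdoor path blocked by {}):
  P1: open — no interior node is in the conditioning set.
  P2: blocked at collider Hospital (neither it nor any descendant is in the conditioning set).
  P3: open — no interior node is in the conditioning set.
  P4: blocked at collider Hospital (neither it nor any descendant is in the conditioning set).
  P5: blocked at collider Hospital (neither it nor any descendant is in the conditioning set).
{} does not satisfy the backdoor criterion.

No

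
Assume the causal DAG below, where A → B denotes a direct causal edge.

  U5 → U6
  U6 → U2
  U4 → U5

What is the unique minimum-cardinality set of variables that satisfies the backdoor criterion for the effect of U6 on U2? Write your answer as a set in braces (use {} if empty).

{}

Variables eligible for adjustment (non-descendants of U6, excluding U6 and U2): {U4, U5}.
Backdoor paths from U6 to U2:
  (none)
With no backdoor paths the empty set already satisfies the criterion, and it is trivially minimal.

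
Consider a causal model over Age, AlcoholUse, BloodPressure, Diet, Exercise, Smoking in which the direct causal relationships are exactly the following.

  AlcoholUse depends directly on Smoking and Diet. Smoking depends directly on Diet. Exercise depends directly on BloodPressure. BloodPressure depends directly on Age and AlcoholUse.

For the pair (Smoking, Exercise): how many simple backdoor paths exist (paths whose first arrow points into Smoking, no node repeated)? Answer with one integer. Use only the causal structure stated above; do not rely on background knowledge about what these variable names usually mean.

A backdoor path from Smoking to Exercise is any simple undirected path whose first edge points into Smoking (i.e. leaves Smoking via a parent).
Parents of Smoking: {Diet}.
Enumerating:
  P1: Smoking <- Diet -> AlcoholUse -> BloodPressure -> Exercise
That exhausts the simple backdoor paths. Count: 1.

1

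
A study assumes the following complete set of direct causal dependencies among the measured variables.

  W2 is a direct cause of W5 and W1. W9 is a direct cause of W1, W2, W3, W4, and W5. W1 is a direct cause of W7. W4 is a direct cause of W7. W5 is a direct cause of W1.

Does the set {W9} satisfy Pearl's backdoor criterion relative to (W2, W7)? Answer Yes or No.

Yes

Backdoor paths from W2 to W7 (paths whose first edge points into W2):
  P1: W2 <- W9 -> W4 -> W7
  P2: W2 <- W9 -> W5 -> W1 -> W7
  P3: W2 <- W9 -> W1 -> W7
Condition 1 (no descendant of W2 in the set): holds — descendants of W2 are {W1, W5, W7}; none are in {W9}.
Condition 2 (every backdoor path blocked by {W9}):
  P1: blocked at fork node W9 ∈ conditioning set.
  P2: blocked at fork node W9 ∈ conditioning set.
  P3: blocked at fork node W9 ∈ conditioning set.
{W9} satisfies the backdoor criterion.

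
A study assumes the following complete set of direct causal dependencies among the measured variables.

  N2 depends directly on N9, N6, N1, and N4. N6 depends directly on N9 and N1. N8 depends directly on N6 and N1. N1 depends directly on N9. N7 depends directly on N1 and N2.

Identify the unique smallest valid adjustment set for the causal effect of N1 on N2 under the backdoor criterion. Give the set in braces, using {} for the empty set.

{N9}

Variables eligible for adjustment (non-descendants of N1, excluding N1 and N2): {N4, N9}.
Backdoor paths from N1 to N2:
  P1: N1 <- N9 -> N6 -> N2
  P2: N1 <- N9 -> N2
The empty set is not sufficient: P1 (N1 <- N9 -> N6 -> N2) has no collider blocking it and no conditioned non-collider, so it is open.
Try {N9}:
  P1: blocked at fork node N9 ∈ conditioning set.
  P2: blocked at fork node N9 ∈ conditioning set.
{N9} contains no descendant of N1 and blocks every backdoor path.
No other singleton works — e.g. {N4} leaves P1 open — so {N9} is the unique smallest valid adjustment set.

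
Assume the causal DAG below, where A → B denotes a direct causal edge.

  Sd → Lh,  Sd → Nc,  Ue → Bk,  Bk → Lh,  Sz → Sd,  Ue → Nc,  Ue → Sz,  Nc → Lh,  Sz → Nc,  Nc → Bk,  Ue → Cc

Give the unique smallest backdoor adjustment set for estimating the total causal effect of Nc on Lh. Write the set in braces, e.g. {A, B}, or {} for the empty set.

Variables eligible for adjustment (non-descendants of Nc, excluding Nc and Lh): {Cc, Sd, Sz, Ue}.
Backdoor paths from Nc to Lh:
  P1: Nc <- Ue -> Sz -> Sd -> Lh
  P2: Nc <- Ue -> Bk -> Lh
  P3: Nc <- Sz <- Ue -> Bk -> Lh
  P4: Nc <- Sz -> Sd -> Lh
  P5: Nc <- Sd <- Sz <- Ue -> Bk -> Lh
  P6: Nc <- Sd -> Lh
The empty set is not sufficient: P1 (Nc <- Ue -> Sz -> Sd -> Lh) has no collider blocking it and no conditioned non-collider, so it is open.
Try {Sd, Ue}:
  P1: blocked at fork node Ue ∈ conditioning set.
  P2: blocked at fork node Ue ∈ conditioning set.
  P3: blocked at fork node Ue ∈ conditioning set.
  P4: blocked at chain node Sd ∈ conditioning set.
  P5: blocked at chain node Sd ∈ conditioning set.
  P6: blocked at fork node Sd ∈ conditioning set.
{Sd, Ue} contains no descendant of Nc and blocks every backdoor path.
Every element of {Sd, Ue} is needed (dropping Sd leaves P4 open; dropping Ue leaves P2 open), so no proper subset is valid.
Among all size-2 subsets of the eligible variables, only {Sd, Ue} blocks every backdoor path, so it is the unique smallest valid adjustment set.

{Sd, Ue}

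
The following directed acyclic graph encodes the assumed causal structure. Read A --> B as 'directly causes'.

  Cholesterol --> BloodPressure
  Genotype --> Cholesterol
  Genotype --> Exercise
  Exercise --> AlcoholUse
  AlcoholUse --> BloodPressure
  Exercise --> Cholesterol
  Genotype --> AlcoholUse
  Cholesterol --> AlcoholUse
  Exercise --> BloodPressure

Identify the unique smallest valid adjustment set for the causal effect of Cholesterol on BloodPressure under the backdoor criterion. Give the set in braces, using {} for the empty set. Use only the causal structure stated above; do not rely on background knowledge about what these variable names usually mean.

Variables eligible for adjustment (non-descendants of Cholesterol, excluding Cholesterol and BloodPressure): {Exercise, Genotype}.
Backdoor paths from Cholesterol to BloodPressure:
  P1: Cholesterol <- Genotype -> Exercise -> AlcoholUse -> BloodPressure
  P2: Cholesterol <- Genotype -> Exercise -> BloodPressure
  P3: Cholesterol <- Genotype -> AlcoholUse <- Exercise -> BloodPressure
  P4: Cholesterol <- Genotype -> AlcoholUse -> BloodPressure
  P5: Cholesterol <- Exercise <- Genotype -> AlcoholUse -> BloodPressure
  P6: Cholesterol <- Exercise -> AlcoholUse -> BloodPressure
  P7: Cholesterol <- Exercise -> BloodPressure
The empty set is not sufficient: P1 (Cholesterol <- Genotype -> Exercise -> AlcoholUse -> BloodPressure) has no collider blocking it and no conditioned non-collider, so it is open.
Try {Exercise, Genotype}:
  P1: blocked at fork node Genotype ∈ conditioning set.
  P2: blocked at fork node Genotype ∈ conditioning set.
  P3: blocked at fork node Genotype ∈ conditioning set.
  P4: blocked at fork node Genotype ∈ conditioning set.
  P5: blocked at chain node Exercise ∈ conditioning set.
  P6: blocked at fork node Exercise ∈ conditioning set.
  P7: blocked at fork node Exercise ∈ conditioning set.
{Exercise, Genotype} contains no descendant of Cholesterol and blocks every backdoor path.
Every element of {Exercise, Genotype} is needed (dropping Exercise leaves P6 open; dropping Genotype leaves P4 open), so no proper subset is valid.
Among all size-2 subsets of the eligible variables, only {Exercise, Genotype} blocks every backdoor path, so it is the unique smallest valid adjustment set.

{Exercise, Genotype}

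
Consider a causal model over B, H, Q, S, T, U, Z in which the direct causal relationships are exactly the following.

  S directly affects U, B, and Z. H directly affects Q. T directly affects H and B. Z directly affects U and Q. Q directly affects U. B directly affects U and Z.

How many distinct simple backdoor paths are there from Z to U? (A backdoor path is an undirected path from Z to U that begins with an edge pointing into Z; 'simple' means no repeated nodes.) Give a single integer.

A backdoor path from Z to U is any simple undirected path whose first edge points into Z (i.e. leaves Z via a parent).
Parents of Z: {B, S}.
Enumerating:
  P1: Z <- S -> B <- T -> H -> Q -> U
  P2: Z <- S -> B -> U
  P3: Z <- S -> U
  P4: Z <- B <- T -> H -> Q -> U
  P5: Z <- B <- S -> U
  P6: Z <- B -> U
That exhausts the simple backdoor paths. Count: 6.

6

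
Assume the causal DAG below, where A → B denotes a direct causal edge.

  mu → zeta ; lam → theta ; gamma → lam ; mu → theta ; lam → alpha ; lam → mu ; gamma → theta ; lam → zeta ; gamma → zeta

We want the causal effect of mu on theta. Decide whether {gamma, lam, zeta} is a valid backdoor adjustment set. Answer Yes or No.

Backdoor paths from mu to theta (paths whose first edge points into mu):
  P1: mu <- lam <- gamma -> theta
  P2: mu <- lam -> zeta <- gamma -> theta
  P3: mu <- lam -> theta
Condition 1 (no descendant of mu in the set): FAILS — zeta is a descendant of mu.
Condition 2 (every backdoor path blocked by {gamma, lam, zeta}):
  P1: blocked at chain node lam ∈ conditioning set.
  P2: blocked at fork node lam ∈ conditioning set.
  P3: blocked at fork node lam ∈ conditioning set.
{gamma, lam, zeta} does not satisfy the backdoor criterion.

No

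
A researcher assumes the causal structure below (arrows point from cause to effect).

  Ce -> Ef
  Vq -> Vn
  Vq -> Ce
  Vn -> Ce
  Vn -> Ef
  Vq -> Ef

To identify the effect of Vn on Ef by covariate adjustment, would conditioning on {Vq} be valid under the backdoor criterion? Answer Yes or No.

Yes

Backdoor paths from Vn to Ef (paths whose first edge points into Vn):
  P1: Vn <- Vq -> Ce -> Ef
  P2: Vn <- Vq -> Ef
Condition 1 (no descendant of Vn in the set): holds — descendants of Vn are {Ce, Ef}; none are in {Vq}.
Condition 2 (every backdoor path blocked by {Vq}):
  P1: blocked at fork node Vq ∈ conditioning set.
  P2: blocked at fork node Vq ∈ conditioning set.
{Vq} satisfies the backdoor criterion.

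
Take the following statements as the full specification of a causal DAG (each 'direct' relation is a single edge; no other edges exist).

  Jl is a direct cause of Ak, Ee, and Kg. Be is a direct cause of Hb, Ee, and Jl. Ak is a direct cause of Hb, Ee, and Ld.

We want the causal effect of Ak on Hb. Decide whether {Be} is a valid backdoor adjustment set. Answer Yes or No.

Backdoor paths from Ak to Hb (paths whose first edge points into Ak):
  P1: Ak <- Jl <- Be -> Hb
  P2: Ak <- Jl -> Ee <- Be -> Hb
Condition 1 (no descendant of Ak in the set): holds — descendants of Ak are {Ee, Hb, Ld}; none are in {Be}.
Condition 2 (every backdoor path blocked by {Be}):
  P1: blocked at fork node Be ∈ conditioning set.
  P2: blocked at collider Ee (neither it nor any descendant is in the conditioning set).
{Be} satisfies the backdoor criterion.

Yes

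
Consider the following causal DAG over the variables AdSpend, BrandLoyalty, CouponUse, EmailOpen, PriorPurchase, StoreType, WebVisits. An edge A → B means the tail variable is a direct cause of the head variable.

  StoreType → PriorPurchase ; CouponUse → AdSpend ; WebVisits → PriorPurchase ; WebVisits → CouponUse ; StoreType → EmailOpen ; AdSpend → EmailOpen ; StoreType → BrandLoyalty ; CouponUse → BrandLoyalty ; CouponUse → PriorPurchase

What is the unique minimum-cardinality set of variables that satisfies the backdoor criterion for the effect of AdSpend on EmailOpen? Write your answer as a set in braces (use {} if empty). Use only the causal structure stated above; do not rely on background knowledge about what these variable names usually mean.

Variables eligible for adjustment (non-descendants of AdSpend, excluding AdSpend and EmailOpen): {BrandLoyalty, CouponUse, PriorPurchase, StoreType, WebVisits}.
Backdoor paths from AdSpend to EmailOpen:
  P1: AdSpend <- CouponUse <- WebVisits -> PriorPurchase <- StoreType -> EmailOpen
  P2: AdSpend <- CouponUse -> PriorPurchase <- StoreType -> EmailOpen
  P3: AdSpend <- CouponUse -> BrandLoyalty <- StoreType -> EmailOpen
Each backdoor path contains an unconditioned collider, so every path is already blocked with the empty conditioning set:
  P1: blocked at collider PriorPurchase (neither it nor any descendant is in the conditioning set).
  P2: blocked at collider PriorPurchase (neither it nor any descendant is in the conditioning set).
  P3: blocked at collider BrandLoyalty (neither it nor any descendant is in the conditioning set).
The empty set is therefore the unique smallest valid set.

{}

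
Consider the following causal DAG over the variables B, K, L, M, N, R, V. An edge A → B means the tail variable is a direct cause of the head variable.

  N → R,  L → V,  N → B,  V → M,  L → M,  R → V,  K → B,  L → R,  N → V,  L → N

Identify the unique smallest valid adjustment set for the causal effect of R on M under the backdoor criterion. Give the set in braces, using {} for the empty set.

{L, N}

Variables eligible for adjustment (non-descendants of R, excluding R and M): {B, K, L, N}.
Backdoor paths from R to M:
  P1: R <- L -> N -> V -> M
  P2: R <- L -> V -> M
  P3: R <- L -> M
  P4: R <- N <- L -> V -> M
  P5: R <- N <- L -> M
  P6: R <- N -> V <- L -> M
  P7: R <- N -> V -> M
The empty set is not sufficient: P1 (R <- L -> N -> V -> M) has no collider blocking it and no conditioned non-collider, so it is open.
Try {L, N}:
  P1: blocked at fork node L ∈ conditioning set.
  P2: blocked at fork node L ∈ conditioning set.
  P3: blocked at fork node L ∈ conditioning set.
  P4: blocked at chain node N ∈ conditioning set.
  P5: blocked at chain node N ∈ conditioning set.
  P6: blocked at fork node N ∈ conditioning set.
  P7: blocked at fork node N ∈ conditioning set.
{L, N} contains no descendant of R and blocks every backdoor path.
Every element of {L, N} is needed (dropping L leaves P2 open; dropping N leaves P7 open), so no proper subset is valid.
Among all size-2 subsets of the eligible variables, only {L, N} blocks every backdoor path, so it is the unique smallest valid adjustment set.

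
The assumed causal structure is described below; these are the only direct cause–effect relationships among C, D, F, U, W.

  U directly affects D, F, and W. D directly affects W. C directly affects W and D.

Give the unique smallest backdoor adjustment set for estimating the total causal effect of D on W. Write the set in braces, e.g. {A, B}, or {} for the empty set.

Variables eligible for adjustment (non-descendants of D, excluding D and W): {C, F, U}.
Backdoor paths from D to W:
  P1: D <- C -> W
  P2: D <- U -> W
The empty set is not sufficient: P1 (D <- C -> W) has no collider blocking it and no conditioned non-collider, so it is open.
Try {C, U}:
  P1: blocked at fork node C ∈ conditioning set.
  P2: blocked at fork node U ∈ conditioning set.
{C, U} contains no descendant of D and blocks every backdoor path.
Every element of {C, U} is needed (dropping C leaves P1 open; dropping U leaves P2 open), so no proper subset is valid.
Among all size-2 subsets of the eligible variables, only {C, U} blocks every backdoor path, so it is the unique smallest valid adjustment set.

{C, U}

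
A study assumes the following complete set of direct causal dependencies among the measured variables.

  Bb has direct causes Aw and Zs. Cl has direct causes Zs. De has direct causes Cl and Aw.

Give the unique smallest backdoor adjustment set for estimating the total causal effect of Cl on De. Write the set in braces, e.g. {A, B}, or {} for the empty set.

Variables eligible for adjustment (non-descendants of Cl, excluding Cl and De): {Aw, Bb, Zs}.
Backdoor paths from Cl to De:
  P1: Cl <- Zs -> Bb <- Aw -> De
Each backdoor path contains an unconditioned collider, so every path is already blocked with the empty conditioning set:
  P1: blocked at collider Bb (neither it nor any descendant is in the conditioning set).
The empty set is therefore the unique smallest valid set.

{}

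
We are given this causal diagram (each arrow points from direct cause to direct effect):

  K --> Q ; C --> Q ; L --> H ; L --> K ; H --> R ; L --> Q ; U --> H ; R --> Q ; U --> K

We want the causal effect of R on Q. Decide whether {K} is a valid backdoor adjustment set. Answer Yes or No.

No

Backdoor paths from R to Q (paths whose first edge points into R):
  P1: R <- H <- U -> K <- L -> Q
  P2: R <- H <- U -> K -> Q
  P3: R <- H <- L -> K -> Q
  P4: R <- H <- L -> Q
Condition 1 (no descendant of R in the set): holds — descendants of R are {Q}; none are in {K}.
Condition 2 (every backdoor path blocked by {K}):
  P1: open — collider(s) K are conditioned on (or have a conditioned descendant) and no non-collider on the path is in the set.
  P2: blocked at chain node K ∈ conditioning set.
  P3: blocked at chain node K ∈ conditioning set.
  P4: open — no interior node is in the conditioning set.
{K} does not satisfy the backdoor criterion.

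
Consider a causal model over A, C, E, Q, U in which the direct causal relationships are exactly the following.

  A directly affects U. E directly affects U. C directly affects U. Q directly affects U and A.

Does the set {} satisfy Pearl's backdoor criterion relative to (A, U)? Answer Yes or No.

No

Backdoor paths from A to U (paths whose first edge points into A):
  P1: A <- Q -> U
Condition 1 (no descendant of A in the set): holds — descendants of A are {U}; none are in {}.
Condition 2 (every backdoor path blocked by {}):
  P1: open — no interior node is in the conditioning set.
{} does not satisfy the backdoor criterion.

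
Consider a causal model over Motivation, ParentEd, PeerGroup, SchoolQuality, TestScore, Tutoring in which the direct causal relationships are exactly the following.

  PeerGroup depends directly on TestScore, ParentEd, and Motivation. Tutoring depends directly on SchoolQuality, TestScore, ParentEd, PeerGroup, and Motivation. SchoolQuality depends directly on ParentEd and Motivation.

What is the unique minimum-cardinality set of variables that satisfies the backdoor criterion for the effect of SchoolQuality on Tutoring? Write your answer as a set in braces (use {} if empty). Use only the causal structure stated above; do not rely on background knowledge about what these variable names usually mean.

Variables eligible for adjustment (non-descendants of SchoolQuality, excluding SchoolQuality and Tutoring): {Motivation, ParentEd, PeerGroup, TestScore}.
Backdoor paths from SchoolQuality to Tutoring:
  P1: SchoolQuality <- Motivation -> PeerGroup <- TestScore -> Tutoring
  P2: SchoolQuality <- Motivation -> PeerGroup <- ParentEd -> Tutoring
  P3: SchoolQuality <- Motivation -> PeerGroup -> Tutoring
  P4: SchoolQuality <- Motivation -> Tutoring
  P5: SchoolQuality <- ParentEd -> PeerGroup <- TestScore -> Tutoring
  P6: SchoolQuality <- ParentEd -> PeerGroup <- Motivation -> Tutoring
  P7: SchoolQuality <- ParentEd -> PeerGroup -> Tutoring
  P8: SchoolQuality <- ParentEd -> Tutoring
The empty set is not sufficient: P3 (SchoolQuality <- Motivation -> PeerGroup -> Tutoring) has no collider blocking it and no conditioned non-collider, so it is open.
Try {Motivation, ParentEd}:
  P1: blocked at fork node Motivation ∈ conditioning set.
  P2: blocked at fork node Motivation ∈ conditioning set.
  P3: blocked at fork node Motivation ∈ conditioning set.
  P4: blocked at fork node Motivation ∈ conditioning set.
  P5: blocked at fork node ParentEd ∈ conditioning set.
  P6: blocked at fork node ParentEd ∈ conditioning set.
  P7: blocked at fork node ParentEd ∈ conditioning set.
  P8: blocked at fork node ParentEd ∈ conditioning set.
{Motivation, ParentEd} contains no descendant of SchoolQuality and blocks every backdoor path.
Every element of {Motivation, ParentEd} is needed (dropping Motivation leaves P3 open; dropping ParentEd leaves P7 open), so no proper subset is valid.
Among all size-2 subsets of the eligible variables, only {Motivation, ParentEd} blocks every backdoor path, so it is the unique smallest valid adjustment set.

{Motivation, ParentEd}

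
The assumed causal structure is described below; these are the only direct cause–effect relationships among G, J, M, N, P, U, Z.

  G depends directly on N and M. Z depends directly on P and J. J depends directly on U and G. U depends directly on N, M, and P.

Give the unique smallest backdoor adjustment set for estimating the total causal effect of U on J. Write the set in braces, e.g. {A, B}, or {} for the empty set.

Variables eligible for adjustment (non-descendants of U, excluding U and J): {G, M, N, P}.
Backdoor paths from U to J:
  P1: U <- P -> Z <- J
  P2: U <- N -> G -> J
  P3: U <- M -> G -> J
The empty set is not sufficient: P2 (U <- N -> G -> J) has no collider blocking it and no conditioned non-collider, so it is open.
Try {G}:
  P1: blocked at collider Z (neither it nor any descendant is in the conditioning set).
  P2: blocked at chain node G ∈ conditioning set.
  P3: blocked at chain node G ∈ conditioning set.
{G} contains no descendant of U and blocks every backdoor path.
No other singleton works — e.g. {P} leaves P2 open — so {G} is the unique smallest valid adjustment set.

{G}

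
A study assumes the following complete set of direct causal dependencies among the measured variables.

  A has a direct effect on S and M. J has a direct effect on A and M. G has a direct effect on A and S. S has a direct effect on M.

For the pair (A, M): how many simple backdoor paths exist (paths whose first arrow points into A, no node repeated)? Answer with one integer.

2

A backdoor path from A to M is any simple undirected path whose first edge points into A (i.e. leaves A via a parent).
Parents of A: {G, J}.
Enumerating:
  P1: A <- G -> S -> M
  P2: A <- J -> M
That exhausts the simple backdoor paths. Count: 2.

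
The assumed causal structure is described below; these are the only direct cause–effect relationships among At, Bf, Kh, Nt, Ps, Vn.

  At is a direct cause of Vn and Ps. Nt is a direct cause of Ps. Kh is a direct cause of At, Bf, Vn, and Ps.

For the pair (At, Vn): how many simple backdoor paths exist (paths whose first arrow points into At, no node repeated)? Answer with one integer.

1

A backdoor path from At to Vn is any simple undirected path whose first edge points into At (i.e. leaves At via a parent).
Parents of At: {Kh}.
Enumerating:
  P1: At <- Kh -> Vn
That exhausts the simple backdoor paths. Count: 1.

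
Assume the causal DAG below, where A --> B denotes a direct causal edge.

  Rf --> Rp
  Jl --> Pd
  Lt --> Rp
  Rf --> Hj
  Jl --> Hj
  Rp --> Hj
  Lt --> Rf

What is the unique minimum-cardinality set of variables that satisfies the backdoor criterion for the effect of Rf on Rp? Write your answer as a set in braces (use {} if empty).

Variables eligible for adjustment (non-descendants of Rf, excluding Rf and Rp): {Jl, Lt, Pd}.
Backdoor paths from Rf to Rp:
  P1: Rf <- Lt -> Rp
The empty set is not sufficient: P1 (Rf <- Lt -> Rp) has no collider blocking it and no conditioned non-collider, so it is open.
Try {Lt}:
  P1: blocked at fork node Lt ∈ conditioning set.
{Lt} contains no descendant of Rf and blocks every backdoor path.
No other singleton works — e.g. {Jl} leaves P1 open — so {Lt} is the unique smallest valid adjustment set.

{Lt}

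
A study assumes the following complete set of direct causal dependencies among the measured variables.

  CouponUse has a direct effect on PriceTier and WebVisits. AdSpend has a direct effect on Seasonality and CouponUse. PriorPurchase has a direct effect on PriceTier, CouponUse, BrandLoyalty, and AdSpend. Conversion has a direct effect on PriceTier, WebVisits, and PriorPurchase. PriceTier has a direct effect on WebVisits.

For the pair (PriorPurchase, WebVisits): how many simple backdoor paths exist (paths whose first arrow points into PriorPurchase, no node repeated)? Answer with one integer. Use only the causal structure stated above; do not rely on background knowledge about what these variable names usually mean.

3

A backdoor path from PriorPurchase to WebVisits is any simple undirected path whose first edge points into PriorPurchase (i.e. leaves PriorPurchase via a parent).
Parents of PriorPurchase: {Conversion}.
Enumerating:
  P1: PriorPurchase <- Conversion -> PriceTier <- CouponUse -> WebVisits
  P2: PriorPurchase <- Conversion -> PriceTier -> WebVisits
  P3: PriorPurchase <- Conversion -> WebVisits
That exhausts the simple backdoor paths. Count: 3.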